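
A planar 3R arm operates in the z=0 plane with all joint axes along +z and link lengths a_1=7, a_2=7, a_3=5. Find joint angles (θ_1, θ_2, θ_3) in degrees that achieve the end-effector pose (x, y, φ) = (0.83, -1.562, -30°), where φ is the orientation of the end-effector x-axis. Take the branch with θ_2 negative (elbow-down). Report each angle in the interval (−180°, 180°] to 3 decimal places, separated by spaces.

-120.003 -149.999 -119.999

wrist centre = target − a_3·(cos φ, sin φ) = (-3.5001, 0.9380)
cos θ_2 = (13.1307−7²−7²)/(2·7·7) = -0.8660; θ_2 = -149.9986° (elbow-down)
β = atan2(0.9380,-3.5001) = 164.9978°; ψ = atan2(-3.5002,0.9379) = -74.9993°
θ_1 = β − ψ = 239.9971°
θ_3 = φ − θ_1 − θ_2 = -119.9985° (wrapped to (-180°,180°])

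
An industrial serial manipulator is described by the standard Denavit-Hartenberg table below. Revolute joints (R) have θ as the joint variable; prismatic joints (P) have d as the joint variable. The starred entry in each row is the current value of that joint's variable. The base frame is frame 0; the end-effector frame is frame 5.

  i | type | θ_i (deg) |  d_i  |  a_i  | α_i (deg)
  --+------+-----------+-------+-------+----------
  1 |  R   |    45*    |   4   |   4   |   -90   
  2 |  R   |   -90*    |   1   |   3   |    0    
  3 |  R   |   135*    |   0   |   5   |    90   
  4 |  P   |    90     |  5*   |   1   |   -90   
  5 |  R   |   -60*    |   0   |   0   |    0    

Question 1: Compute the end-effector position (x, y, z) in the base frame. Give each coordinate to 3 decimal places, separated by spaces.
6.414 9.243 7.000

after link 1: o_1 = (2.8284, 2.8284, 4.0000)
after link 2: o_2 = (2.1213, 3.5355, 7.0000)
after link 3: o_3 = (4.6213, 6.0355, 3.4645)
after link 4: o_4 = (6.4142, 9.2426, 7.0000)
after link 5: o_5 = (6.4142, 9.2426, 7.0000)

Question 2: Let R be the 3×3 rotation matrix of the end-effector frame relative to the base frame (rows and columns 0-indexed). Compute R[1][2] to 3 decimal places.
-0.500

End-effector z-axis (col 2 of R) = (-0.5000,-0.5000,0.7071)
R[1][2] = -0.5000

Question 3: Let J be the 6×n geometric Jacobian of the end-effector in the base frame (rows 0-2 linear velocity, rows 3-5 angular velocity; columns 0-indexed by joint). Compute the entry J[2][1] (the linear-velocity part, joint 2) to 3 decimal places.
axis z_1 = (-0.7071,0.7071,0.0000); lever o_n−o_1 = (3.5858,6.4142,3.0000)
cross product → J_v[:, 1] = (2.1213,2.1213,-7.0711)
J_ω[:, 1] = z_1
entry J[2][1] = -7.0711

-7.071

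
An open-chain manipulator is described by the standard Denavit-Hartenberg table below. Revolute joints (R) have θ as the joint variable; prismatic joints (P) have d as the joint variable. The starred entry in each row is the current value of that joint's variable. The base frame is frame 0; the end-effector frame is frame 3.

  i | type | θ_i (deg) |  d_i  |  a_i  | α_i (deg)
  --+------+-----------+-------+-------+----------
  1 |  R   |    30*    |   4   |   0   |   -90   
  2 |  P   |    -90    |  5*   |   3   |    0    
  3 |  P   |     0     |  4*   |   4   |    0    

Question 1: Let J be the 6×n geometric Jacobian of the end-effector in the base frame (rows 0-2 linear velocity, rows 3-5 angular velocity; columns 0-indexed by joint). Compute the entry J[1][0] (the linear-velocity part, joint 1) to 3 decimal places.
-4.500

axis z_0 = ẑ; lever o_n−o_0 = (-4.5000,7.7942,11.0000)
cross product → J_v[:, 0] = (-7.7942,-4.5000,0.0000)
J_ω[:, 0] = z_0
entry J[1][0] = -4.5000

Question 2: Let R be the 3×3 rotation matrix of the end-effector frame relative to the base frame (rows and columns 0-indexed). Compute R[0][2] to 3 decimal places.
-0.500

End-effector z-axis (col 2 of R) = (-0.5000,0.8660,0.0000)
R[0][2] = -0.5000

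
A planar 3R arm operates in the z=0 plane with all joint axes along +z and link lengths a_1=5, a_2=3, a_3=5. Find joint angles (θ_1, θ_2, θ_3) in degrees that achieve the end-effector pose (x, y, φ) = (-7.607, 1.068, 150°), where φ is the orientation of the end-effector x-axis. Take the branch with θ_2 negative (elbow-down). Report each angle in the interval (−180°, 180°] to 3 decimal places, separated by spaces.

wrist centre = target − a_3·(cos φ, sin φ) = (-3.2769, -1.4320)
cos θ_2 = (12.7885−5²−3²)/(2·5·3) = -0.7070; θ_2 = -134.9953° (elbow-down)
β = atan2(-1.4320,-3.2769) = -156.3946°; ψ = atan2(-2.1215,2.8789) = -36.3874°
θ_1 = β − ψ = -120.0072°
θ_3 = φ − θ_1 − θ_2 = 45.0026° (wrapped to (-180°,180°])

-120.007 -134.995 45.003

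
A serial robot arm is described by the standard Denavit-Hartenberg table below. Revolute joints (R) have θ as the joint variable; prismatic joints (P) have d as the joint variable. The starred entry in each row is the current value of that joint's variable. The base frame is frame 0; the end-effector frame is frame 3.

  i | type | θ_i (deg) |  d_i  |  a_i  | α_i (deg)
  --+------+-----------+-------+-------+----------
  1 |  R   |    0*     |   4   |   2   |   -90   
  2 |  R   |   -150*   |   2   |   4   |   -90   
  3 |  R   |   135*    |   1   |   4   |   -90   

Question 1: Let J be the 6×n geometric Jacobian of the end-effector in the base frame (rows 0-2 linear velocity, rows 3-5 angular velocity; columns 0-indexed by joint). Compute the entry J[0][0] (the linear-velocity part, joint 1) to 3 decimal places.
0.828

axis z_0 = ẑ; lever o_n−o_0 = (1.4854,-0.8284,5.4518)
cross product → J_v[:, 0] = (0.8284,1.4854,-0.0000)
J_ω[:, 0] = z_0
entry J[0][0] = 0.8284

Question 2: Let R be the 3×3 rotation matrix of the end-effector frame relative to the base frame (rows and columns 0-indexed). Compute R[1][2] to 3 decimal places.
End-effector z-axis (col 2 of R) = (0.6124,0.7071,-0.3536)
R[1][2] = 0.7071

0.707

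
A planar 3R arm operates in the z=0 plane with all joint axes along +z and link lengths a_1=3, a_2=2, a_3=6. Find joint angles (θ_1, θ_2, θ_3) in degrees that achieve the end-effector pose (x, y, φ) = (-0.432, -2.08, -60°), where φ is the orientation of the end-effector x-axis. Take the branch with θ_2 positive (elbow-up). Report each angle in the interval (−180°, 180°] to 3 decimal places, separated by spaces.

wrist centre = target − a_3·(cos φ, sin φ) = (-3.4320, 3.1162)
cos θ_2 = (21.4890−3²−2²)/(2·3·2) = 0.7074; θ_2 = 44.9747° (elbow-up)
β = atan2(3.1162,-3.4320) = 137.7615°; ψ = atan2(1.4136,4.4148) = 17.7546°
θ_1 = β − ψ = 120.0069°
θ_3 = φ − θ_1 − θ_2 = 135.0184° (wrapped to (-180°,180°])

120.007 44.975 135.018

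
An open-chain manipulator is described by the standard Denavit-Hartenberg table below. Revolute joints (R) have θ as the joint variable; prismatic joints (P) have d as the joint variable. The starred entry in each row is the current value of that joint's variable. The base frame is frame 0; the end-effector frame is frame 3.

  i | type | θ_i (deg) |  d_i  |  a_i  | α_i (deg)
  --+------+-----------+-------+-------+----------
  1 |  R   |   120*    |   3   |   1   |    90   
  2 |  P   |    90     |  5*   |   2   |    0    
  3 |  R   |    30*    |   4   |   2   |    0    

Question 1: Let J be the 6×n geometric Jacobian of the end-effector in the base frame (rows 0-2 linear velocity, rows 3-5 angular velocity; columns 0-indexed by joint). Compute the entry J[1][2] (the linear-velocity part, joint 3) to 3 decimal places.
axis z_2 = (0.8660,0.5000,0.0000); lever o_n−o_2 = (3.9641,1.1340,1.7321)
cross product → J_v[:, 2] = (0.8660,-1.5000,-1.0000)
J_ω[:, 2] = z_2
entry J[1][2] = -1.5000

-1.500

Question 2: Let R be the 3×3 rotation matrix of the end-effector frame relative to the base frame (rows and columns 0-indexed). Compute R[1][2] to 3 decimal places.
0.500

End-effector z-axis (col 2 of R) = (0.8660,0.5000,0.0000)
R[1][2] = 0.5000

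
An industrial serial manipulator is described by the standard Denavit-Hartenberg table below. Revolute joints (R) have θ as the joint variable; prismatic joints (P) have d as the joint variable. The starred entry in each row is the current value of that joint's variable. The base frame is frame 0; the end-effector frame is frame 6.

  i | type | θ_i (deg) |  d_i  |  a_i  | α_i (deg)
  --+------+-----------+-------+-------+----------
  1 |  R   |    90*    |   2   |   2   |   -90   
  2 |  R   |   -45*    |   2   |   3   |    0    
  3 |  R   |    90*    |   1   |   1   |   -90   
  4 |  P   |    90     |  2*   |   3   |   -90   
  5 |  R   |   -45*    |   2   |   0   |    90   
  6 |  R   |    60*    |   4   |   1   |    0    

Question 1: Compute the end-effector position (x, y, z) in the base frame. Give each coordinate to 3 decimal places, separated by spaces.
-2.475 -0.862 1.777

after link 1: o_1 = (0.0000, 2.0000, 2.0000)
after link 2: o_2 = (-2.0000, 4.1213, 4.1213)
after link 3: o_3 = (-3.0000, 4.8284, 3.4142)
after link 4: o_4 = (0.0000, 3.4142, 2.0000)
after link 5: o_5 = (0.0000, 2.0000, 3.4142)
after link 6: o_6 = (-2.4749, -0.8624, 1.7766)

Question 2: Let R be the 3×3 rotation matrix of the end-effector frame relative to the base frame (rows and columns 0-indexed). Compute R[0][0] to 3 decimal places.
0.354

End-effector x-axis (col 0 of R) = (0.3536,-0.8624,0.3624)
R[0][0] = 0.3536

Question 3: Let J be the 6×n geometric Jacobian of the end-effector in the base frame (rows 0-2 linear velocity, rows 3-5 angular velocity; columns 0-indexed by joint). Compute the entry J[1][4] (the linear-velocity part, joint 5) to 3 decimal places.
-1.750

axis z_4 = (0.0000,-0.7071,0.7071); lever o_n−o_4 = (-2.4749,-4.2766,-0.2234)
cross product → J_v[:, 4] = (3.1820,-1.7500,-1.7500)
J_ω[:, 4] = z_4
entry J[1][4] = -1.7500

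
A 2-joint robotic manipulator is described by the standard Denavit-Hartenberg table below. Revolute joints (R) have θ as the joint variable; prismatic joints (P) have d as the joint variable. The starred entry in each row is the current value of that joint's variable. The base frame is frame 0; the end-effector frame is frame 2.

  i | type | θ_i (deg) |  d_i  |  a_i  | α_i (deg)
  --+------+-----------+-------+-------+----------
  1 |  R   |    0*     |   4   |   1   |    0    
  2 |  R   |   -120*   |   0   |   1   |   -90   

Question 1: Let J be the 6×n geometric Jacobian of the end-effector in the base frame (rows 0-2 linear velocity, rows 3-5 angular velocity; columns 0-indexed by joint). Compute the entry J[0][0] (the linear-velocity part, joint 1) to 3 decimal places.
axis z_0 = ẑ; lever o_n−o_0 = (0.5000,-0.8660,4.0000)
cross product → J_v[:, 0] = (0.8660,0.5000,-0.0000)
J_ω[:, 0] = z_0
entry J[0][0] = 0.8660

0.866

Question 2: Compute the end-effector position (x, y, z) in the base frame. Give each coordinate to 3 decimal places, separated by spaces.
after link 1: o_1 = (1.0000, 0.0000, 4.0000)
after link 2: o_2 = (0.5000, -0.8660, 4.0000)

0.500 -0.866 4.000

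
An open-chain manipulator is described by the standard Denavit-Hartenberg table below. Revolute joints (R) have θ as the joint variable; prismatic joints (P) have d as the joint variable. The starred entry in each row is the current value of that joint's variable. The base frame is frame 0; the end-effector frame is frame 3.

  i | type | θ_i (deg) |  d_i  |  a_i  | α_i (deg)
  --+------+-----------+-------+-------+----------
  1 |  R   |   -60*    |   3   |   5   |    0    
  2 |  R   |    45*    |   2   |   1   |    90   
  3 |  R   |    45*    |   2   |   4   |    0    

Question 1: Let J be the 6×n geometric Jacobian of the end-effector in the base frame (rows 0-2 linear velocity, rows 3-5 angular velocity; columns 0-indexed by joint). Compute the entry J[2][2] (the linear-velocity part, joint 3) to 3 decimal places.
axis z_2 = (-0.2588,-0.9659,0.0000); lever o_n−o_2 = (2.2144,-2.6639,2.8284)
cross product → J_v[:, 2] = (-2.7321,0.7321,2.8284)
J_ω[:, 2] = z_2
entry J[2][2] = 2.8284

2.828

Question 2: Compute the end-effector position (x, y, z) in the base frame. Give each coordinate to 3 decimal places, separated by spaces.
5.680 -7.253 7.828

after link 1: o_1 = (2.5000, -4.3301, 3.0000)
after link 2: o_2 = (3.4659, -4.5889, 5.0000)
after link 3: o_3 = (5.6803, -7.2528, 7.8284)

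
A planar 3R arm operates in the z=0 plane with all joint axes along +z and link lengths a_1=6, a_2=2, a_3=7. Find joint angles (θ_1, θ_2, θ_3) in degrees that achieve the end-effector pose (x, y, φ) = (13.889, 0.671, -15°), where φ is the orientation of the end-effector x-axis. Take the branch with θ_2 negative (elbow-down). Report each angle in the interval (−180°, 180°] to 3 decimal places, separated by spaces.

30.008 -45.017 0.009

wrist centre = target − a_3·(cos φ, sin φ) = (7.1275, 2.4827)
cos θ_2 = (56.9655−6²−2²)/(2·6·2) = 0.7069; θ_2 = -45.0171° (elbow-down)
β = atan2(2.4827,7.1275) = 19.2048°; ψ = atan2(-1.4146,7.4138) = -10.8028°
θ_1 = β − ψ = 30.0076°
θ_3 = φ − θ_1 − θ_2 = 0.0095° (wrapped to (-180°,180°])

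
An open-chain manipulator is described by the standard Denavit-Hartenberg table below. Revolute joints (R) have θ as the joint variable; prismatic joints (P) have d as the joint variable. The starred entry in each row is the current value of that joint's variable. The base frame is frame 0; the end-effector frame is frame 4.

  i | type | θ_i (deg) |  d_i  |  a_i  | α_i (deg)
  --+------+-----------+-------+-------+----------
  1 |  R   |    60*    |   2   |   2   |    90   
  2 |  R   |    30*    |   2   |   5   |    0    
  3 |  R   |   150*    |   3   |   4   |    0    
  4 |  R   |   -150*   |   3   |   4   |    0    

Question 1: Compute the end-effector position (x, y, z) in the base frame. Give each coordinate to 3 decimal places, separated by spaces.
9.825 1.018 6.500

after link 1: o_1 = (1.0000, 1.7321, 2.0000)
after link 2: o_2 = (4.8971, 4.4821, 4.5000)
after link 3: o_3 = (5.4952, -0.4821, 4.5000)
after link 4: o_4 = (9.8253, 1.0179, 6.5000)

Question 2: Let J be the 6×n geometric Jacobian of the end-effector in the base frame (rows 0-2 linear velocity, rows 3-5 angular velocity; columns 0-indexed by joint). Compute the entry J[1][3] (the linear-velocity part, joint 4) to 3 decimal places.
-1.732

axis z_3 = (0.8660,-0.5000,0.0000); lever o_n−o_3 = (4.3301,1.5000,2.0000)
cross product → J_v[:, 3] = (-1.0000,-1.7321,3.4641)
J_ω[:, 3] = z_3
entry J[1][3] = -1.7321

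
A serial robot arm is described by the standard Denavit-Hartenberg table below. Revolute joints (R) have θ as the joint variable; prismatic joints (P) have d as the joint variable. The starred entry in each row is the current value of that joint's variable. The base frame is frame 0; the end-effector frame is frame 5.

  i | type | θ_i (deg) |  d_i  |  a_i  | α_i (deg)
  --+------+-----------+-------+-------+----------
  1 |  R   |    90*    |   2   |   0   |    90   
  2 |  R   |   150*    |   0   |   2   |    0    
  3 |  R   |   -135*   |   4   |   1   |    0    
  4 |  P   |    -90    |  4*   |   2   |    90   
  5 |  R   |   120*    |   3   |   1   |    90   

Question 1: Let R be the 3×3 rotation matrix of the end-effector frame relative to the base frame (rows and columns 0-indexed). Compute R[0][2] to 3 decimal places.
0.500

End-effector z-axis (col 2 of R) = (0.5000,0.2241,-0.8365)
R[0][2] = 0.5000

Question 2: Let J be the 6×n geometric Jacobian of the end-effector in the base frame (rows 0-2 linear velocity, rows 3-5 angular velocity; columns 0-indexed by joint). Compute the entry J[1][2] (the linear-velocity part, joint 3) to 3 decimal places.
1.967

axis z_2 = (1.0000,-0.0000,0.0000); lever o_n−o_2 = (8.8660,-1.5436,-1.9665)
cross product → J_v[:, 2] = (0.0000,1.9665,-1.5436)
J_ω[:, 2] = z_2
entry J[1][2] = 1.9665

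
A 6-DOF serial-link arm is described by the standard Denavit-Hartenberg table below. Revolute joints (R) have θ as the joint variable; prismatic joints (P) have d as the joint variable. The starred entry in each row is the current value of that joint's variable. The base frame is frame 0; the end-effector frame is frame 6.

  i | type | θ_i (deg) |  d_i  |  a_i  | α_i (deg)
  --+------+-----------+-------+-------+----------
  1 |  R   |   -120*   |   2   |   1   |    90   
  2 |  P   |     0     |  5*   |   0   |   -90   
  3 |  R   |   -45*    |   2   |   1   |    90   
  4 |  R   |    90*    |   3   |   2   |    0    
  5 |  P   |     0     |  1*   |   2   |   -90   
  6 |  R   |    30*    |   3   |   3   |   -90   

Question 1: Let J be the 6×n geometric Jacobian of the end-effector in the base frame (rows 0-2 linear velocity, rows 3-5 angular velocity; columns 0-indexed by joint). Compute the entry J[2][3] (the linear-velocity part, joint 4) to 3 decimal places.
axis z_3 = (-0.2588,0.9659,0.0000); lever o_n−o_3 = (2.2507,3.1913,6.5981)
cross product → J_v[:, 3] = (6.3733,1.7077,-3.0000)
J_ω[:, 3] = z_3
entry J[2][3] = -3.0000

-3.000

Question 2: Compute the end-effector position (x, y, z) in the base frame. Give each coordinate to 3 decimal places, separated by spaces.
-3.545 4.566 10.598

after link 1: o_1 = (-0.5000, -0.8660, 2.0000)
after link 2: o_2 = (-4.8301, 1.6340, 2.0000)
after link 3: o_3 = (-5.7961, 1.3752, 4.0000)
after link 4: o_4 = (-6.5725, 4.2729, 6.0000)
after link 5: o_5 = (-6.8313, 5.2389, 8.0000)
after link 6: o_6 = (-3.5453, 4.5664, 10.5981)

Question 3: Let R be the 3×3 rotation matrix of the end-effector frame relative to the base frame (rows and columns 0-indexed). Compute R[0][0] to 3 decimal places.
End-effector x-axis (col 0 of R) = (0.1294,-0.4830,0.8660)
R[0][0] = 0.1294

0.129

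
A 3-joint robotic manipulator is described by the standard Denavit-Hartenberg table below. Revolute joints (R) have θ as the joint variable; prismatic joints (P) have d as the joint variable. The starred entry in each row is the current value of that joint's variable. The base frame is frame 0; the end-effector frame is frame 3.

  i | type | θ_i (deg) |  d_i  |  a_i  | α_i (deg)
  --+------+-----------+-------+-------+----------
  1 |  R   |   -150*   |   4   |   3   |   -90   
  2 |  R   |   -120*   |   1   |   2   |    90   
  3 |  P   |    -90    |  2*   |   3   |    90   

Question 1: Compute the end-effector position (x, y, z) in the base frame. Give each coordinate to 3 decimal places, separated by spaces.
after link 1: o_1 = (-2.5981, -1.5000, 4.0000)
after link 2: o_2 = (-1.2321, -1.8660, 5.7321)
after link 3: o_3 = (-1.2321, 1.5981, 4.7321)

-1.232 1.598 4.732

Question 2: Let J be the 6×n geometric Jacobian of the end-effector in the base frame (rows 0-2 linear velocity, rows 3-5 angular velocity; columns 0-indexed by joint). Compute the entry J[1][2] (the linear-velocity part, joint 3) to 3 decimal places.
0.433

prismatic axis z_2 = (0.7500,0.4330,-0.5000)
J_v[:, 2] = z_2; J_ω[:, 2] = (0,0,0)
entry J[1][2] = 0.4330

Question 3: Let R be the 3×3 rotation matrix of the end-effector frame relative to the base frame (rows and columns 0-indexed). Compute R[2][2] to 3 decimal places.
-0.866

End-effector z-axis (col 2 of R) = (-0.4330,-0.2500,-0.8660)
R[2][2] = -0.8660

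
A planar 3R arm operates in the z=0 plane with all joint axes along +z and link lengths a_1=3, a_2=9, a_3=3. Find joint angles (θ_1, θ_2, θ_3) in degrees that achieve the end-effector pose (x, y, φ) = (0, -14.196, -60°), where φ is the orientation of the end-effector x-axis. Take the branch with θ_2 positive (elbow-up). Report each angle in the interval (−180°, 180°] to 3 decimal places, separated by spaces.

wrist centre = target − a_3·(cos φ, sin φ) = (-1.5000, -11.5979)
cos θ_2 = (136.7618−3²−9²)/(2·3·9) = 0.8660; θ_2 = 30.0075° (elbow-up)
β = atan2(-11.5979,-1.5000) = -97.3694°; ψ = atan2(4.5010,10.7936) = 22.6365°
θ_1 = β − ψ = -120.0058°
θ_3 = φ − θ_1 − θ_2 = 29.9983° (wrapped to (-180°,180°])

-120.006 30.008 29.998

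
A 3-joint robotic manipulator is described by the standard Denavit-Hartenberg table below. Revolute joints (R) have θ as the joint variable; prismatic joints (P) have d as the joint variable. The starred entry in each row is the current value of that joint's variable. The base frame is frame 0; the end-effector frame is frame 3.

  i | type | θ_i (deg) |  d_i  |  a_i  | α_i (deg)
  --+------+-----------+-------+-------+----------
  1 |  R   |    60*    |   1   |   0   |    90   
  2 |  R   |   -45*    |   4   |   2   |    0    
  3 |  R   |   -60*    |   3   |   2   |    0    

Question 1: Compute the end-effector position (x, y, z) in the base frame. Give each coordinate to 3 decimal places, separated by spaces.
after link 1: o_1 = (0.0000, 0.0000, 1.0000)
after link 2: o_2 = (4.1712, -0.7753, -0.4142)
after link 3: o_3 = (6.5105, -2.7235, -2.3461)

6.510 -2.724 -2.346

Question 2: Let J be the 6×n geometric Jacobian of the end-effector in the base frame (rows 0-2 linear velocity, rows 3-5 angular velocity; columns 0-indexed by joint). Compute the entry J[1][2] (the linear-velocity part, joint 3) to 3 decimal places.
1.673

axis z_2 = (0.8660,-0.5000,0.0000); lever o_n−o_2 = (2.3393,-1.9483,-1.9319)
cross product → J_v[:, 2] = (0.9659,1.6730,-0.5176)
J_ω[:, 2] = z_2
entry J[1][2] = 1.6730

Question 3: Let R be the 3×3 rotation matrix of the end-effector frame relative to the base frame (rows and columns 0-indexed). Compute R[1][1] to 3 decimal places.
0.837

End-effector y-axis (col 1 of R) = (0.4830,0.8365,-0.2588)
R[1][1] = 0.8365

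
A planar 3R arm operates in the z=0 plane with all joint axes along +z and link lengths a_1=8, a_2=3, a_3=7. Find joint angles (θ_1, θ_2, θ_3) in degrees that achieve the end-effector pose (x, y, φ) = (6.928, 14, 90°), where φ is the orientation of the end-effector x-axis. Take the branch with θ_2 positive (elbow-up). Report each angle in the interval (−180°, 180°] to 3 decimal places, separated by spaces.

wrist centre = target − a_3·(cos φ, sin φ) = (6.9280, 7.0000)
cos θ_2 = (96.9972−8²−3²)/(2·8·3) = 0.4999; θ_2 = 60.0039° (elbow-up)
β = atan2(7.0000,6.9280) = 45.2962°; ψ = atan2(2.5982,9.4998) = 15.2962°
θ_1 = β − ψ = 30.0000°
θ_3 = φ − θ_1 − θ_2 = -0.0039° (wrapped to (-180°,180°])

30.000 60.004 -0.004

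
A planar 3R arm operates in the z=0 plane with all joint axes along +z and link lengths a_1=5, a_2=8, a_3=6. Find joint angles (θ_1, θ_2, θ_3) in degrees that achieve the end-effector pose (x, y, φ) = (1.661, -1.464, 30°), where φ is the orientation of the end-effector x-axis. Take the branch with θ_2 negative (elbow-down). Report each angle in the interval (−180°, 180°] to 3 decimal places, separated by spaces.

-31.746 -135.007 -163.247

wrist centre = target − a_3·(cos φ, sin φ) = (-3.5352, -4.4640)
cos θ_2 = (32.4246−5²−8²)/(2·5·8) = -0.7072; θ_2 = -135.0069° (elbow-down)
β = atan2(-4.4640,-3.5352) = -128.3766°; ψ = atan2(-5.6562,-0.6575) = -96.6310°
θ_1 = β − ψ = -31.7456°
θ_3 = φ − θ_1 − θ_2 = -163.2475° (wrapped to (-180°,180°])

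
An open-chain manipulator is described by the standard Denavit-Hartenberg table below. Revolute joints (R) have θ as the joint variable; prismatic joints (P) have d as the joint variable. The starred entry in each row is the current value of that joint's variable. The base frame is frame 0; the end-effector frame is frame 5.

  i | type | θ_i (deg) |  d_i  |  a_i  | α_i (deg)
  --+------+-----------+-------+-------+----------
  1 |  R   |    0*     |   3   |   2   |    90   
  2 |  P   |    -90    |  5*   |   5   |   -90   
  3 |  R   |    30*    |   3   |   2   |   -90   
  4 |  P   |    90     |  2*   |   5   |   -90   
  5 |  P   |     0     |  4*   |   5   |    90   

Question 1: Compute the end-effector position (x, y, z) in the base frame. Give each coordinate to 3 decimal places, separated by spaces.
-5.000 -4.268 0.732

after link 1: o_1 = (2.0000, 0.0000, 3.0000)
after link 2: o_2 = (2.0000, -5.0000, -2.0000)
after link 3: o_3 = (5.0000, -4.0000, -3.7321)
after link 4: o_4 = (0.0000, -2.2679, -2.7321)
after link 5: o_5 = (-5.0000, -4.2679, 0.7321)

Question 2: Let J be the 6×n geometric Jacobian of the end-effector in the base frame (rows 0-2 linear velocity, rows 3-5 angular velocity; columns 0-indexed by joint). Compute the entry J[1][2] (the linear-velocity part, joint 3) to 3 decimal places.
axis z_2 = (1.0000,-0.0000,0.0000); lever o_n−o_2 = (-7.0000,0.7321,2.7321)
cross product → J_v[:, 2] = (-0.0000,-2.7321,0.7321)
J_ω[:, 2] = z_2
entry J[1][2] = -2.7321

-2.732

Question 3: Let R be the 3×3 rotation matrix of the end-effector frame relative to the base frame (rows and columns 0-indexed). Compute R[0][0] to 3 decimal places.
-1.000

End-effector x-axis (col 0 of R) = (-1.0000,0.0000,-0.0000)
R[0][0] = -1.0000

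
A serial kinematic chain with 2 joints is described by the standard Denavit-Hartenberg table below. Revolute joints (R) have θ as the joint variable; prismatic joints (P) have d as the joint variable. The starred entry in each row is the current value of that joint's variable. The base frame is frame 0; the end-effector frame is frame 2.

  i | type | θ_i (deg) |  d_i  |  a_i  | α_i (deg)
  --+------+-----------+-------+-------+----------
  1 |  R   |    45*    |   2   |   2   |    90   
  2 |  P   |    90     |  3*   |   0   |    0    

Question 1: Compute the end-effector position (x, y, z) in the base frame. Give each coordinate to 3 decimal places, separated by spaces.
after link 1: o_1 = (1.4142, 1.4142, 2.0000)
after link 2: o_2 = (3.5355, -0.7071, 2.0000)

3.536 -0.707 2.000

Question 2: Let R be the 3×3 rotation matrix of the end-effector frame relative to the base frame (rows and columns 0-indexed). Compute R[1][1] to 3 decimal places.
End-effector y-axis (col 1 of R) = (-0.7071,-0.7071,0.0000)
R[1][1] = -0.7071

-0.707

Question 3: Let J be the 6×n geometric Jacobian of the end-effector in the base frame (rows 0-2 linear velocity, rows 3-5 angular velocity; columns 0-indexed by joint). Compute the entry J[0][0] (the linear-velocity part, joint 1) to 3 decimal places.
axis z_0 = ẑ; lever o_n−o_0 = (3.5355,-0.7071,2.0000)
cross product → J_v[:, 0] = (0.7071,3.5355,-0.0000)
J_ω[:, 0] = z_0
entry J[0][0] = 0.7071

0.707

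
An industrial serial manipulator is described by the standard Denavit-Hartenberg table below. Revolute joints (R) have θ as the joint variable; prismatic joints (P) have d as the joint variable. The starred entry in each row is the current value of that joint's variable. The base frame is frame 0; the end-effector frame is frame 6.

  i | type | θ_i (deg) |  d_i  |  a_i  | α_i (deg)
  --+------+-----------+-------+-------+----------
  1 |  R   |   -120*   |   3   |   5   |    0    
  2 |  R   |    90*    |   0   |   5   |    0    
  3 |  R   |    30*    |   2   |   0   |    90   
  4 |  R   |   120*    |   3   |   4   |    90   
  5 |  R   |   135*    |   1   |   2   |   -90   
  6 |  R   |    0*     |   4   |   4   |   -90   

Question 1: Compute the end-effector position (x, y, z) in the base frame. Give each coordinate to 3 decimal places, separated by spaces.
after link 1: o_1 = (-2.5000, -4.3301, 3.0000)
after link 2: o_2 = (1.8301, -6.8301, 3.0000)
after link 3: o_3 = (1.8301, -6.8301, 5.0000)
after link 4: o_4 = (-0.1699, -9.8301, 8.4641)
after link 5: o_5 = (1.4033, -11.2443, 7.7394)
after link 6: o_6 = (4.2317, -11.2443, 2.8404)

4.232 -11.244 2.840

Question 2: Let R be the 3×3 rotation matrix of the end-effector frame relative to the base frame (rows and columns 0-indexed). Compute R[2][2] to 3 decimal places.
End-effector z-axis (col 2 of R) = (-0.8660,0.0000,-0.5000)
R[2][2] = -0.5000

-0.500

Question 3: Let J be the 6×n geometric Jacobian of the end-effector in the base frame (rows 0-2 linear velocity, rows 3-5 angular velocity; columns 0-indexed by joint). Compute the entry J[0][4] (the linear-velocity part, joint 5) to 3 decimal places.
axis z_4 = (0.8660,0.0000,0.5000); lever o_n−o_4 = (4.4016,-1.4142,-5.6237)
cross product → J_v[:, 4] = (0.7071,7.0711,-1.2247)
J_ω[:, 4] = z_4
entry J[0][4] = 0.7071

0.707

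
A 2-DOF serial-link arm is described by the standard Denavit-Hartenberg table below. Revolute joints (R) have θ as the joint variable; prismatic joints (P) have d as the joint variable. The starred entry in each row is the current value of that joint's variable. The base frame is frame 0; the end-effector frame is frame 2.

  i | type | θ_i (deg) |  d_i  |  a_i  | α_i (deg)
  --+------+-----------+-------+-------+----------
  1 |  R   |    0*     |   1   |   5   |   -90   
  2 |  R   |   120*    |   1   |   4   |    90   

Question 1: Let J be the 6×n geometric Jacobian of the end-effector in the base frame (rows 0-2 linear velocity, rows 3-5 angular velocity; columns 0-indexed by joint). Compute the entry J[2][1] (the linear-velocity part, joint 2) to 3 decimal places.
axis z_1 = (0.0000,1.0000,0.0000); lever o_n−o_1 = (-2.0000,1.0000,-3.4641)
cross product → J_v[:, 1] = (-3.4641,-0.0000,2.0000)
J_ω[:, 1] = z_1
entry J[2][1] = 2.0000

2.000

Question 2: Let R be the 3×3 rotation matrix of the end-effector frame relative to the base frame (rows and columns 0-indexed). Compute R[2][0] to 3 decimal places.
End-effector x-axis (col 0 of R) = (-0.5000,0.0000,-0.8660)
R[2][0] = -0.8660

-0.866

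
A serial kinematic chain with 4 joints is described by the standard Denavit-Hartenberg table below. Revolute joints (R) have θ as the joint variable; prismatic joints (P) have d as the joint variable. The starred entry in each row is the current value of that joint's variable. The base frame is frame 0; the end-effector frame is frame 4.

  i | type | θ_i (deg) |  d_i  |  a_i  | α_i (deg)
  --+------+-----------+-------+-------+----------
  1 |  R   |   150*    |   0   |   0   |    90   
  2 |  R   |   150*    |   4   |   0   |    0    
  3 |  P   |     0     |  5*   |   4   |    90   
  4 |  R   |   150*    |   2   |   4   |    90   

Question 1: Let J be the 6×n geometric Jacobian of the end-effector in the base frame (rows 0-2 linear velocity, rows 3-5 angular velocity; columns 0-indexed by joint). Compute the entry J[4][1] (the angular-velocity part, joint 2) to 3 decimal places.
axis z_1 = (0.5000,0.8660,0.0000); lever o_n−o_1 = (5.0359,9.7942,2.0000)
cross product → J_v[:, 1] = (1.7321,-1.0000,0.5359)
J_ω[:, 1] = z_1
entry J[4][1] = 0.8660

0.866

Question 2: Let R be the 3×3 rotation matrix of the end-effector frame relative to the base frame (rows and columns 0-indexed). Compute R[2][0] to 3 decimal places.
-0.433

End-effector x-axis (col 0 of R) = (-0.3995,0.8080,-0.4330)
R[2][0] = -0.4330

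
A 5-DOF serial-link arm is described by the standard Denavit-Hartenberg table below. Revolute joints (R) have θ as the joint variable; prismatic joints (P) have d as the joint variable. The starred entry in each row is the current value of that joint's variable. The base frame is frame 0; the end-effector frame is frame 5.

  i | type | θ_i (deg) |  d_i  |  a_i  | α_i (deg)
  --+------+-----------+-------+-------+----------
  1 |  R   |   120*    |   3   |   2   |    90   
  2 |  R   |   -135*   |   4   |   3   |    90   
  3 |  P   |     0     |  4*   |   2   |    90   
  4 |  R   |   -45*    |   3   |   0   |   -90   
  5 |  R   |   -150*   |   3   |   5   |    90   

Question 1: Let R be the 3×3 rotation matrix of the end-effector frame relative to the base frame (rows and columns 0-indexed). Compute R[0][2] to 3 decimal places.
End-effector z-axis (col 2 of R) = (0.7500,0.4330,0.5000)
R[0][2] = 0.7500

0.750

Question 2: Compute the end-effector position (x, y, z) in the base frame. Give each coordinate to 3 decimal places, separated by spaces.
2.383 -7.127 6.623

after link 1: o_1 = (-1.0000, 1.7321, 3.0000)
after link 2: o_2 = (3.5248, 1.8949, 0.8787)
after link 3: o_3 = (5.6461, -1.7793, 2.2929)
after link 4: o_4 = (3.0480, -3.2793, 2.2929)
after link 5: o_5 = (2.3829, -7.1274, 6.6230)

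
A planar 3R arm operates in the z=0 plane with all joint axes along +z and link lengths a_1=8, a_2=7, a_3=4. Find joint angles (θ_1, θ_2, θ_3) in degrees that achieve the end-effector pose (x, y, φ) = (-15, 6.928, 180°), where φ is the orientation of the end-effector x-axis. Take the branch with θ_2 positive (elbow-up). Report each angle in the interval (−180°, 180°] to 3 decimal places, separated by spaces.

wrist centre = target − a_3·(cos φ, sin φ) = (-11.0000, 6.9280)
cos θ_2 = (168.9972−8²−7²)/(2·8·7) = 0.5000; θ_2 = 60.0017° (elbow-up)
β = atan2(6.9280,-11.0000) = 147.7965°; ψ = atan2(6.0623,11.4998) = 27.7965°
θ_1 = β − ψ = 120.0000°
θ_3 = φ − θ_1 − θ_2 = -0.0017° (wrapped to (-180°,180°])

120.000 60.002 -0.002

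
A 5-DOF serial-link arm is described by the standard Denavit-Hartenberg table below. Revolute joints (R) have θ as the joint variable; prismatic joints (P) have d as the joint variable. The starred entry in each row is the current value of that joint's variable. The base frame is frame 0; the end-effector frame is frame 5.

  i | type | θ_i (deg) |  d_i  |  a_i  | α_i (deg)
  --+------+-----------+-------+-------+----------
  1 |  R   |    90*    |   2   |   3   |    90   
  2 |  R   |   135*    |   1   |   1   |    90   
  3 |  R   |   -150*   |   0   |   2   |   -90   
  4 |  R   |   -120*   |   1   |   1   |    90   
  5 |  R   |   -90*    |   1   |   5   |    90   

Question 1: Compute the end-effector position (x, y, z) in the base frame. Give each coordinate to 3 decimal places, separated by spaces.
4.147 4.354 1.163

after link 1: o_1 = (0.0000, 3.0000, 2.0000)
after link 2: o_2 = (1.0000, 2.2929, 2.7071)
after link 3: o_3 = (0.0000, 3.5176, 1.4824)
after link 4: o_4 = (-0.6160, 3.4703, 2.7545)
after link 5: o_5 = (4.1471, 4.3542, 1.1635)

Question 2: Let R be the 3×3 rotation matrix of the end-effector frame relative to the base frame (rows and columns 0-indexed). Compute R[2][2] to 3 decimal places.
End-effector z-axis (col 2 of R) = (-0.2500,-0.3062,-0.9186)
R[2][2] = -0.9186

-0.919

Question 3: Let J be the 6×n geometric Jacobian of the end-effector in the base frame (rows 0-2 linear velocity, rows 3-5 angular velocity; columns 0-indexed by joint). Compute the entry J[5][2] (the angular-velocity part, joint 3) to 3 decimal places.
0.707

axis z_2 = (0.0000,0.7071,0.7071); lever o_n−o_2 = (3.1471,2.0613,-1.5436)
cross product → J_v[:, 2] = (-2.5490,2.2253,-2.2253)
J_ω[:, 2] = z_2
entry J[5][2] = 0.7071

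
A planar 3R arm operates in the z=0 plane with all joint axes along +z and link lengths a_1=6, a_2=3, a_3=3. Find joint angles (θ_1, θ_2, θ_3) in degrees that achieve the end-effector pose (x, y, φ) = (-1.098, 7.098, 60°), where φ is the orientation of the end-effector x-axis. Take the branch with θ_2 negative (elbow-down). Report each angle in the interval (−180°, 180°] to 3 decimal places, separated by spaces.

wrist centre = target − a_3·(cos φ, sin φ) = (-2.5980, 4.4999)
cos θ_2 = (26.9989−6²−3²)/(2·6·3) = -0.5000; θ_2 = -120.0020° (elbow-down)
β = atan2(4.4999,-2.5980) = 119.9997°; ψ = atan2(-2.5980,4.4999) = -30.0000°
θ_1 = β − ψ = 149.9997°
θ_3 = φ − θ_1 − θ_2 = 30.0023° (wrapped to (-180°,180°])

150.000 -120.002 30.002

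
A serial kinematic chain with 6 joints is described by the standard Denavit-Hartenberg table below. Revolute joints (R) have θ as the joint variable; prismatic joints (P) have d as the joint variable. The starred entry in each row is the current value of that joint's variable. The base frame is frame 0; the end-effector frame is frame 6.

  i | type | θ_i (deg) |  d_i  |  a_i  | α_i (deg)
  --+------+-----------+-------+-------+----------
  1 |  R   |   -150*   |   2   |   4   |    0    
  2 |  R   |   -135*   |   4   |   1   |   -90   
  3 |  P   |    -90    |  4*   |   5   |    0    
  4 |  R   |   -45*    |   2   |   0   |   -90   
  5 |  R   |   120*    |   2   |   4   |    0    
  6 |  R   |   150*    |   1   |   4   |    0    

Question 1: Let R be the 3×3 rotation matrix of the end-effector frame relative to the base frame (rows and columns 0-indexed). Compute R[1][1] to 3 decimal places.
-0.683

End-effector y-axis (col 1 of R) = (-0.1830,-0.6830,0.7071)
R[1][1] = -0.6830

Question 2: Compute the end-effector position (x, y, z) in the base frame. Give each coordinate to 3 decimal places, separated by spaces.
after link 1: o_1 = (-3.4641, -2.0000, 2.0000)
after link 2: o_2 = (-3.2053, -1.0341, 6.0000)
after link 3: o_3 = (-7.0690, 0.0012, 11.0000)
after link 4: o_4 = (-9.0008, 0.5188, 11.0000)
after link 5: o_5 = (-4.9227, 2.3543, 11.0000)
after link 6: o_6 = (-8.6034, 4.0726, 11.7071)

-8.603 4.073 11.707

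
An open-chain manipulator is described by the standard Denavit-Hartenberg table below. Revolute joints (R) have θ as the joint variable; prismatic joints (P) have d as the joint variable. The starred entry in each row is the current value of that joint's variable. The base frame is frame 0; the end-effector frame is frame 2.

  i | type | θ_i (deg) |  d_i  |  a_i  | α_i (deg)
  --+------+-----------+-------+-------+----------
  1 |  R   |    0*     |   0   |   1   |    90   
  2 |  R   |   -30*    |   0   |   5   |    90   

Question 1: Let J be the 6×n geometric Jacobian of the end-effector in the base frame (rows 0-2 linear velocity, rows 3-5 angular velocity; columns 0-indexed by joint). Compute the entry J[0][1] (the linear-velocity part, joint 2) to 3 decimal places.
axis z_1 = (0.0000,-1.0000,0.0000); lever o_n−o_1 = (4.3301,-0.0000,-2.5000)
cross product → J_v[:, 1] = (2.5000,0.0000,4.3301)
J_ω[:, 1] = z_1
entry J[0][1] = 2.5000

2.500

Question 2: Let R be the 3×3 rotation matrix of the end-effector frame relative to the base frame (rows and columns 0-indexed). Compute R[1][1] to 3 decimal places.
End-effector y-axis (col 1 of R) = (0.0000,-1.0000,0.0000)
R[1][1] = -1.0000

-1.000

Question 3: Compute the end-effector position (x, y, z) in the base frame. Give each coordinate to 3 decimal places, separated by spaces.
5.330 -0.000 -2.500

after link 1: o_1 = (1.0000, 0.0000, 0.0000)
after link 2: o_2 = (5.3301, -0.0000, -2.5000)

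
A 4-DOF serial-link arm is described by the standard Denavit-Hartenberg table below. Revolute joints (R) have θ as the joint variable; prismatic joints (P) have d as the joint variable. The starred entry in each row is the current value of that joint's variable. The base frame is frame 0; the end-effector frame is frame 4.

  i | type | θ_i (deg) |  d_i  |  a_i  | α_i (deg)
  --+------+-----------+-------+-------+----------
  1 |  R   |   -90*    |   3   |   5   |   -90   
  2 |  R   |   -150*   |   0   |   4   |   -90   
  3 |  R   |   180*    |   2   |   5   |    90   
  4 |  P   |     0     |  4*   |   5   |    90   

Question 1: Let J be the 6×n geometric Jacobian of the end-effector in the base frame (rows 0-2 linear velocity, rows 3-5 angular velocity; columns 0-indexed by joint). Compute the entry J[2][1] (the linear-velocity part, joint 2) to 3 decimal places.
-6.196

axis z_1 = (1.0000,0.0000,0.0000); lever o_n−o_1 = (-4.0000,-6.1962,-1.2679)
cross product → J_v[:, 1] = (0.0000,1.2679,-6.1962)
J_ω[:, 1] = z_1
entry J[2][1] = -6.1962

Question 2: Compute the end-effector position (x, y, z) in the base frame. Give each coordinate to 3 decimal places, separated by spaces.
after link 1: o_1 = (0.0000, -5.0000, 3.0000)
after link 2: o_2 = (-0.0000, -1.5359, 5.0000)
after link 3: o_3 = (-0.0000, -6.8660, 4.2321)
after link 4: o_4 = (-4.0000, -11.1962, 1.7321)

-4.000 -11.196 1.732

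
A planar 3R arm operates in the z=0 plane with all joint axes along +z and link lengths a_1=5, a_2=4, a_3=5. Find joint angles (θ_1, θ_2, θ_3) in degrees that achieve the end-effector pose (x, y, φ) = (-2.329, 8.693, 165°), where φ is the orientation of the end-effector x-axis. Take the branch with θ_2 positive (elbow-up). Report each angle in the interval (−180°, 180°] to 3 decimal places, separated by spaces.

44.994 60.005 60.000

wrist centre = target − a_3·(cos φ, sin φ) = (2.5006, 7.3989)
cos θ_2 = (60.9969−5²−4²)/(2·5·4) = 0.4999; θ_2 = 60.0051° (elbow-up)
β = atan2(7.3989,2.5006) = 71.3261°; ψ = atan2(3.4643,6.9997) = 26.3317°
θ_1 = β − ψ = 44.9945°
θ_3 = φ − θ_1 − θ_2 = 60.0005° (wrapped to (-180°,180°])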